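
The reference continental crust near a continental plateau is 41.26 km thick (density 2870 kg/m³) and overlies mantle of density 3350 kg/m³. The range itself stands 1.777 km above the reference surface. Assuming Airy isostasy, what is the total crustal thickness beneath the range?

Root depth r = h ρ_c / (ρ_m − ρ_c) = 1.777 km × 2870 / 480 = 10.62 km.
Total thickness = T + h + r = 41.26 km + 1.777 km + 10.62 km = 53.7 km.

53.7 km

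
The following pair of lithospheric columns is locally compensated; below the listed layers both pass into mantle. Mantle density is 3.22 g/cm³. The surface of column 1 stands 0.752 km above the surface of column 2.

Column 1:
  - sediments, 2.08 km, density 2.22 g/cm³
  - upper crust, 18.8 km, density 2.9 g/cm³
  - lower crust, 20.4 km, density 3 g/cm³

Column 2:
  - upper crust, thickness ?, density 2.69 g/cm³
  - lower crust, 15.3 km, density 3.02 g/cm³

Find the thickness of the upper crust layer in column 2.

Take the compensation level at the base of the deeper column (depth z_c below the surface of column 1) and equate Σ ρ_i t_i down to z_c; mantle fills any gap and the z_c terms cancel.
Column 1: 2.08×2.22 + 18.8×2.9 + 20.4×3 + (z_c − 41.28)×3.22
Column 2: 0.752×0 + x×2.69 + 15.3×3.02 + (z_c − 0.752 − 15.3 − x)×3.22
The z_c×3.22 term appears on both sides and cancels. Collect the known terms of each column as K = Σ(ρt)_known − 3.22 × (depth of known layers): K_1 = 120.3376 − 3.22×41.28 = −12.584; K_2 = 46.206 − 3.22×(0.752 + 15.3) = −5.48144.
Balance: K_1 = K_2 − x×(3.22 − 2.69), so x = (K_2 − K_1)/(3.22 − 2.69) = 7.10256/0.53 = 13.4 km.

13.4 km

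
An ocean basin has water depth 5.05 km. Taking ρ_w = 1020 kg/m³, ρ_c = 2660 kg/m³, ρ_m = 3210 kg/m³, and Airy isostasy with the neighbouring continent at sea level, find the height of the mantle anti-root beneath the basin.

Isostatic balance requires: replacing crust with seawater at the top is compensated by replacing crust with mantle at the base: d (ρ_c − ρ_w) = a (ρ_m − ρ_c).
a = d (ρ_c − ρ_w)/(ρ_m − ρ_c) = 5.05 km × 1640/550 = 15.1 km.

15.1 km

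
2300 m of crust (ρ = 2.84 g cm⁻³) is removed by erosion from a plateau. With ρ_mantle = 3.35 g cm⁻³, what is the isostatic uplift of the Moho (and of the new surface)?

Unloading: uplift u = e ρ_c/ρ_m = 2300 m × 2.84/3.35 = 1950 m.

1950 m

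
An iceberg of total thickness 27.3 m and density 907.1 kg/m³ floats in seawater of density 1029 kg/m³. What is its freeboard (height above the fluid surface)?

Floating equilibrium: submerged depth d = t ρ_obj/ρ_fluid = 27.3 m × 907.1/1029 = 24.07 m.
Freeboard = t − d = 27.3 m − 24.07 m = 3.23 m.

3.23 m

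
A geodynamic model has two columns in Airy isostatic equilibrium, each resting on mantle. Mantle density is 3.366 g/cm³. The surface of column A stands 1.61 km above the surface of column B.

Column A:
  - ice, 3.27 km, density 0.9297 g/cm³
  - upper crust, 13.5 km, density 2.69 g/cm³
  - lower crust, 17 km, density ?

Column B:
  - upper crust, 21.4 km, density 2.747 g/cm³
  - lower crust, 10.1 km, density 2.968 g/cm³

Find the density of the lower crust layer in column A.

3.04 g/cm³

Take the compensation level at the base of the deeper column (depth z_c below the surface of column A) and equate Σ ρ_i t_i down to z_c; mantle fills any gap and the z_c terms cancel.
Column A: 3.27×0.9297 + 13.5×2.69 + 17×ρ + (z_c − 33.77)×3.366
Column B: 1.61×0 + 21.4×2.747 + 10.1×2.968 + (z_c − 1.61 − 31.5)×3.366
The z_c×3.366 term appears on both sides and cancels. Collect the known terms of each column as K = Σ(ρt)_known − 3.366 × (depth of known layers): K_A = 39.355119 − 3.366×33.77 = −74.314701; K_B = 88.7626 − 3.366×(1.61 + 31.5) = −22.68566.
Balance: K_A + 17×ρ = K_B, so ρ = (K_B − K_A)/17 = 51.629/17 = 3.04 g/cm³.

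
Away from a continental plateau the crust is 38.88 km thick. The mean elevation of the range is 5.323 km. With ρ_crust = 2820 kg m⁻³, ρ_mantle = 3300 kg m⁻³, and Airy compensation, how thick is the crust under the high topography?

Root depth r = h ρ_c / (ρ_m − ρ_c) = 5.323 km × 2820 / 480 = 31.27 km.
Total thickness = T + h + r = 38.88 km + 5.323 km + 31.27 km = 75.5 km.

75.5 km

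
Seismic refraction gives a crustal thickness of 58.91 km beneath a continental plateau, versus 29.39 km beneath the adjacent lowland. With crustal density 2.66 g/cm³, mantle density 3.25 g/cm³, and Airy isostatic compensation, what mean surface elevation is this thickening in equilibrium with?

5.36 km

Excess crust Δ = 58.91 km − 29.39 km = 29.52 km, split between elevation h and root r with h + r = Δ.
Airy balance ρ_c h = (ρ_m − ρ_c) r gives r = h ρ_c/(ρ_m − ρ_c), so h (1 + ρ_c/(ρ_m − ρ_c)) = Δ, i.e. h = Δ (ρ_m − ρ_c)/ρ_m.
h = 29.52 km × 0.59/3.25 = 5.36 km.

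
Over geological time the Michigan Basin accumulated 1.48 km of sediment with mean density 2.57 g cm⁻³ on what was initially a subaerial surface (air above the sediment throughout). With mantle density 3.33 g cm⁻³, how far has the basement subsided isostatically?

Subaerial load: s = t ρ_sed / ρ_m = 1.48 km × 2.57/3.33 = 1.14 km.

1.14 km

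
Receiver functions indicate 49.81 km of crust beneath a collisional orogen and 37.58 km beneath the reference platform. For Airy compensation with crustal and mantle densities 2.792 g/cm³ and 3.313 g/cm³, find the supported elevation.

1.92 km

Excess crust Δ = 49.81 km − 37.58 km = 12.23 km, split between elevation h and root r with h + r = Δ.
Airy balance ρ_c h = (ρ_m − ρ_c) r gives r = h ρ_c/(ρ_m − ρ_c), so h (1 + ρ_c/(ρ_m − ρ_c)) = Δ, i.e. h = Δ (ρ_m − ρ_c)/ρ_m.
h = 12.23 km × 0.521/3.313 = 1.92 km.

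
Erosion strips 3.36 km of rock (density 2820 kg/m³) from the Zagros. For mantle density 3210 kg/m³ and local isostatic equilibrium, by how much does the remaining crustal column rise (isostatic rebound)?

2.95 km

Unloading: uplift u = e ρ_c/ρ_m = 3.36 km × 2820/3210 = 2.95 km.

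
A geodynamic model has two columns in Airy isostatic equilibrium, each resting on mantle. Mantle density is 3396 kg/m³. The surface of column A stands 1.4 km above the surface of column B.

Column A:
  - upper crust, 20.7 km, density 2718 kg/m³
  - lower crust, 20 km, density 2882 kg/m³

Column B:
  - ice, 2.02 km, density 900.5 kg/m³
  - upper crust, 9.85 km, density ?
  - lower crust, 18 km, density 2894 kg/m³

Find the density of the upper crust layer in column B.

Take the compensation level at the base of the deeper column (depth z_c below the surface of column A) and equate Σ ρ_i t_i down to z_c; mantle fills any gap and the z_c terms cancel.
Column A: 20.7×2718 + 20×2882 + (z_c − 40.7)×3396
Column B: 1.4×0 + 2.02×900.5 + 9.85×ρ + 18×2894 + (z_c − 1.4 − 29.87)×3396
The z_c×3396 term appears on both sides and cancels. Collect the known terms of each column as K = Σ(ρt)_known − 3396 × (depth of known layers): K_A = 113902.6 − 3396×40.7 = −24314.6; K_B = 53911.01 − 3396×(1.4 + 29.87) = −52281.91.
Balance: K_A = K_B + 9.85×ρ, so ρ = (K_A − K_B)/9.85 = 27967.3/9.85 = 2840 kg/m³.

2840 kg/m³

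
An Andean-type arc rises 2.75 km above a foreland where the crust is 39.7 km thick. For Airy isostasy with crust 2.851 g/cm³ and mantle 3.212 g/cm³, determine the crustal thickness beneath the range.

Root depth r = h ρ_c / (ρ_m − ρ_c) = 2.75 km × 2.851 / 0.361 = 21.72 km.
Total thickness = T + h + r = 39.7 km + 2.75 km + 21.72 km = 64.2 km.

64.2 km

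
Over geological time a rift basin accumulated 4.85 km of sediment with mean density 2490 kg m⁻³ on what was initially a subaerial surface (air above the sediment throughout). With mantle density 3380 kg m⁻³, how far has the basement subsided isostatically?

Subaerial load: s = t ρ_sed / ρ_m = 4.85 km × 2490/3380 = 3.57 km.

3.57 km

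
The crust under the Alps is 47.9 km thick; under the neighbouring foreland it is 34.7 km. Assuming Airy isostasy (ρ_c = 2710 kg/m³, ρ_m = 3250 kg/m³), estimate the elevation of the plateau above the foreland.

Excess crust Δ = 47.9 km − 34.7 km = 13.2 km, split between elevation h and root r with h + r = Δ.
Airy balance ρ_c h = (ρ_m − ρ_c) r gives r = h ρ_c/(ρ_m − ρ_c), so h (1 + ρ_c/(ρ_m − ρ_c)) = Δ, i.e. h = Δ (ρ_m − ρ_c)/ρ_m.
h = 13.2 km × 540/3250 = 2.19 km.

2.19 km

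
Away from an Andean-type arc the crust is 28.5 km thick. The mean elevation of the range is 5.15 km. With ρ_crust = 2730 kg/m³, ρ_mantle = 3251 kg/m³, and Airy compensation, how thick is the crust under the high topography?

60.6 km

Root depth r = h ρ_c / (ρ_m − ρ_c) = 5.15 km × 2730 / 521 = 26.99 km.
Total thickness = T + h + r = 28.5 km + 5.15 km + 26.99 km = 60.6 km.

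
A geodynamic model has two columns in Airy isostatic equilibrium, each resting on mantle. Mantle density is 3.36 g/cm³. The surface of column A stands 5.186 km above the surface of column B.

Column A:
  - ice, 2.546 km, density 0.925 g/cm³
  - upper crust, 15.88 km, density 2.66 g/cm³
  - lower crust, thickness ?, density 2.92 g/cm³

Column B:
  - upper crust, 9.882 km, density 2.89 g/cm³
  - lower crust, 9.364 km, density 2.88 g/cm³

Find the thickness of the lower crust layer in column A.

21 km

Take the compensation level at the base of the deeper column (depth z_c below the surface of column A) and equate Σ ρ_i t_i down to z_c; mantle fills any gap and the z_c terms cancel.
Column A: 2.546×0.925 + 15.88×2.66 + x×2.92 + (z_c − 18.426 − x)×3.36
Column B: 5.186×0 + 9.882×2.89 + 9.364×2.88 + (z_c − 5.186 − 19.246)×3.36
The z_c×3.36 term appears on both sides and cancels. Collect the known terms of each column as K = Σ(ρt)_known − 3.36 × (depth of known layers): K_A = 44.59585 − 3.36×18.426 = −17.31551; K_B = 55.5273 − 3.36×(5.186 + 19.246) = −26.56422.
Balance: K_A − x×(3.36 − 2.92) = K_B, so x = (K_A − K_B)/(3.36 − 2.92) = 9.24871/0.44 = 21 km.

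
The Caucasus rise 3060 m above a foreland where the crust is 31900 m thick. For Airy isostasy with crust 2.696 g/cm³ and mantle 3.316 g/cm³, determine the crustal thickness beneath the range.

Root depth r = h ρ_c / (ρ_m − ρ_c) = 3060 m × 2.696 / 0.62 = 13310 m.
Total thickness = T + h + r = 31900 m + 3060 m + 13310 m = 48300 m.

48300 m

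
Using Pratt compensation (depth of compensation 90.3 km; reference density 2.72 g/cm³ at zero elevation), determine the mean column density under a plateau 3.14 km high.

2.63 g/cm³

Pratt balance: ρ_ref D = ρ (D + h).
ρ = ρ_ref D/(D + h) = 2.72 × 90.3 km/(90.3 km + 3.14 km) = 2.63 g/cm³.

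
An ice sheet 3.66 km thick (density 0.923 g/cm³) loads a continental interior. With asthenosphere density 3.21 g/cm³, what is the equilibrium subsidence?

In Airy isostatic equilibrium: the ice load ρ_ice t is balanced by mantle displaced below, ρ_m s.
s = t ρ_ice / ρ_m = 3.66 km × 0.923/3.21 = 1.05 km.

1.05 km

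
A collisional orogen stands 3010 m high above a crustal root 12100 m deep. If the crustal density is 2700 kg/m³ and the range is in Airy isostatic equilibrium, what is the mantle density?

3370 kg/m³

Airy balance: ρ_c h = (ρ_m − ρ_c) r → ρ_m = ρ_c (1 + h/r).
ρ_m = 2700 × (1 + 3010 m/12100 m) = 3370 kg/m³.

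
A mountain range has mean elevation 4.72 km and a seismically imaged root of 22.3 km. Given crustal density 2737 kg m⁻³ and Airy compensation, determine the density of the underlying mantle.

3320 kg m⁻³

Airy balance: ρ_c h = (ρ_m − ρ_c) r → ρ_m = ρ_c (1 + h/r).
ρ_m = 2737 × (1 + 4.72 km/22.3 km) = 3320 kg m⁻³.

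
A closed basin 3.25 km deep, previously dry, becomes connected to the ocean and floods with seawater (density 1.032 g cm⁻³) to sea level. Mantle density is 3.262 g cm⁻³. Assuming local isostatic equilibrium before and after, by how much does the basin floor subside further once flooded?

After flooding the water column is d + s deep. Its weight must equal the weight of mantle displaced by the extra subsidence s: (d + s) ρ_w = s ρ_m.
s = d ρ_w / (ρ_m − ρ_w) = 3.25 km × 1.032/(3.262 − 1.032) = 1.5 km.

1.5 km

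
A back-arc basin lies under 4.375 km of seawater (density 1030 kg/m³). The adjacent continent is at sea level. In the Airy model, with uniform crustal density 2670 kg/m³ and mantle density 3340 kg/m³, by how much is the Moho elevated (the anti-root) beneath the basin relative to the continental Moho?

10.7 km

Balancing pressure at the compensation depth: replacing crust with seawater at the top is compensated by replacing crust with mantle at the base: d (ρ_c − ρ_w) = a (ρ_m − ρ_c).
a = d (ρ_c − ρ_w)/(ρ_m − ρ_c) = 4.375 km × 1640/670 = 10.7 km.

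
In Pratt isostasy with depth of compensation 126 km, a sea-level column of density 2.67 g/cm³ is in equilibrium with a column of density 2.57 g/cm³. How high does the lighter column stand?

4.9 km

ρ_ref D = ρ (D + h) → h = D (ρ_ref − ρ)/ρ.
h = 126 km × (2.67 − 2.57)/2.57 = 4.9 km.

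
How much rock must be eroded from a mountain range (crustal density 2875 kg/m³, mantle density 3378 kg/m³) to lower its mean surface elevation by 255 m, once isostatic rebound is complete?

Net drop Δ = e − u = e − e ρ_c/ρ_m = e (ρ_m − ρ_c)/ρ_m.
e = Δ ρ_m/(ρ_m − ρ_c) = 255 m × 3378/503 = 1710 m.

1710 m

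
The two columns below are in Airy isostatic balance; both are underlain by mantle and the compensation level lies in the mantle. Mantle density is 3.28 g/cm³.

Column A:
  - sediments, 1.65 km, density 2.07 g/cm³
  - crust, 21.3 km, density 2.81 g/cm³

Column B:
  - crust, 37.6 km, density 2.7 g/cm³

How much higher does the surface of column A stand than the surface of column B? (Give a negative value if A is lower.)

For any compensation level in the mantle, the mantle terms cancel and isostasy reduces to e = (Σt_A − Σt_B) − (Σ(ρt)_A − Σ(ρt)_B) / ρ_m.
Σt_A = 22.95 km; Σt_B = 37.6 km; Σ(ρt)_A = 63.2685; Σ(ρt)_B = 101.52 (in km·g/cm³).
e = (22.95 − 37.6) − (63.2685 − 101.52) / 3.28 = −2.99 km.

−2.99 km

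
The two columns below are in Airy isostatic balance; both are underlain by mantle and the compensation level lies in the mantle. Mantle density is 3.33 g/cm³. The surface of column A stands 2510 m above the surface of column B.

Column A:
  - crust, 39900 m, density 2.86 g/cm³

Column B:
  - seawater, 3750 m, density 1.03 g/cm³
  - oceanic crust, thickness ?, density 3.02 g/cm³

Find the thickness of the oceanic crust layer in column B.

5710 m

Take the compensation level at the base of the deeper column (depth z_c below the surface of column A) and equate Σ ρ_i t_i down to z_c; mantle fills any gap and the z_c terms cancel.
Column A: 39900×2.86 + (z_c − 39900)×3.33
Column B: 2510×0 + 3750×1.03 + x×3.02 + (z_c − 2510 − 3750 − x)×3.33
The z_c×3.33 term appears on both sides and cancels. Collect the known terms of each column as K = Σ(ρt)_known − 3.33 × (depth of known layers): K_A = 114114 − 3.33×39900 = −18753; K_B = 3862.5 − 3.33×(2510 + 3750) = −16983.3.
Balance: K_A = K_B − x×(3.33 − 3.02), so x = (K_B − K_A)/(3.33 − 3.02) = 1769.7/0.31 = 5710 m.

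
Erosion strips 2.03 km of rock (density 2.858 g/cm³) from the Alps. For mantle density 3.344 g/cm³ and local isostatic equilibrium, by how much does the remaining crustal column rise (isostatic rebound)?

Unloading: uplift u = e ρ_c/ρ_m = 2.03 km × 2.858/3.344 = 1.73 km.

1.73 km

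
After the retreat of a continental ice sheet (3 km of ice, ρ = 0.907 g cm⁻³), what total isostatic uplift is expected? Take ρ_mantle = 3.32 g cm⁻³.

0.82 km

Removing the load lets mantle flow back in; uplift u satisfies ρ_ice t = ρ_m u.
u = t ρ_ice/ρ_m = 3 km × 0.907/3.32 = 0.82 km.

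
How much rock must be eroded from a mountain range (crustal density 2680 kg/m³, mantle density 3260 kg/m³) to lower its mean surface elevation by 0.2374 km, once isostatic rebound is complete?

Net drop Δ = e − u = e − e ρ_c/ρ_m = e (ρ_m − ρ_c)/ρ_m.
e = Δ ρ_m/(ρ_m − ρ_c) = 0.2374 km × 3260/580 = 1.33 km.

1.33 km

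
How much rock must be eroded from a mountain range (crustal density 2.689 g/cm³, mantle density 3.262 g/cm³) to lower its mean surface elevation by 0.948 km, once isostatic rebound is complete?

Net drop Δ = e − u = e − e ρ_c/ρ_m = e (ρ_m − ρ_c)/ρ_m.
e = Δ ρ_m/(ρ_m − ρ_c) = 0.948 km × 3.262/0.573 = 5.4 km.

5.4 km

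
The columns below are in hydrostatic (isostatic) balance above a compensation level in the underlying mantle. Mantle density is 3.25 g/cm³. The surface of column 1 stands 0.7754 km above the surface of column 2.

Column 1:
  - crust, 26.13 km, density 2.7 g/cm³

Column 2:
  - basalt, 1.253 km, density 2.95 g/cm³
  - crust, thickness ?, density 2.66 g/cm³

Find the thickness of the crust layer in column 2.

Take the compensation level at the base of the deeper column (depth z_c below the surface of column 1) and equate Σ ρ_i t_i down to z_c; mantle fills any gap and the z_c terms cancel.
Column 1: 26.13×2.7 + (z_c − 26.13)×3.25
Column 2: 0.7754×0 + 1.253×2.95 + x×2.66 + (z_c − 0.7754 − 1.253 − x)×3.25
The z_c×3.25 term appears on both sides and cancels. Collect the known terms of each column as K = Σ(ρt)_known − 3.25 × (depth of known layers): K_1 = 70.551 − 3.25×26.13 = −14.3715; K_2 = 3.69635 − 3.25×(0.7754 + 1.253) = −2.89595.
Balance: K_1 = K_2 − x×(3.25 − 2.66), so x = (K_2 − K_1)/(3.25 − 2.66) = 11.4756/0.59 = 19.5 km.

19.5 km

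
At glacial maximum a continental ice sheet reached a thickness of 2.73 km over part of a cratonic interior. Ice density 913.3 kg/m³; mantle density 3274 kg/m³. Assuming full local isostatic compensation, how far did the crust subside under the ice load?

0.762 km

By Archimedes' principle applied to the lithosphere: the ice load ρ_ice t is balanced by mantle displaced below, ρ_m s.
s = t ρ_ice / ρ_m = 2.73 km × 913.3/3274 = 0.762 km.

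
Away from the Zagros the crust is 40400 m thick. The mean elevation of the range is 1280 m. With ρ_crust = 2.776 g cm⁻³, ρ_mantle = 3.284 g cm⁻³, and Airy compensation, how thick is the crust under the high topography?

Root depth r = h ρ_c / (ρ_m − ρ_c) = 1280 m × 2.776 / 0.508 = 6995 m.
Total thickness = T + h + r = 40400 m + 1280 m + 6995 m = 48700 m.

48700 m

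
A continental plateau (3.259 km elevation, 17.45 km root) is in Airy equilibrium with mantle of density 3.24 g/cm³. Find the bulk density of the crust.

ρ_c h = (ρ_m − ρ_c) r → ρ_c (h + r) = ρ_m r → ρ_c = ρ_m r / (h + r).
ρ_c = 3.24 × 17.45 km / (3.259 km + 17.45 km) = 2.73 g/cm³.

2.73 g/cm³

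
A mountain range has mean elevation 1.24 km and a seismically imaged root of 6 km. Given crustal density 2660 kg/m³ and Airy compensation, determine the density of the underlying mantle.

Airy balance: ρ_c h = (ρ_m − ρ_c) r → ρ_m = ρ_c (1 + h/r).
ρ_m = 2660 × (1 + 1.24 km/6 km) = 3210 kg/m³.

3210 kg/m³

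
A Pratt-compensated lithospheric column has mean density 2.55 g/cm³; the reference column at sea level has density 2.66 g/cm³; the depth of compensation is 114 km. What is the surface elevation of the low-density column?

4.92 km

ρ_ref D = ρ (D + h) → h = D (ρ_ref − ρ)/ρ.
h = 114 km × (2.66 − 2.55)/2.55 = 4.92 km.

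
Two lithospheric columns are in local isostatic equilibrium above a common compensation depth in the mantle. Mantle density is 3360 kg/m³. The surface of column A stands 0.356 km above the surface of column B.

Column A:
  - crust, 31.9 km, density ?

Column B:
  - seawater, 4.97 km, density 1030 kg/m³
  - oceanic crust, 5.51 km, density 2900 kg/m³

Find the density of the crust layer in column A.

Take the compensation level at the base of the deeper column (depth z_c below the surface of column A) and equate Σ ρ_i t_i down to z_c; mantle fills any gap and the z_c terms cancel.
Column A: 31.9×ρ + (z_c − 31.9)×3360
Column B: 0.356×0 + 4.97×1030 + 5.51×2900 + (z_c − 0.356 − 10.48)×3360
The z_c×3360 term appears on both sides and cancels. Collect the known terms of each column as K = Σ(ρt)_known − 3360 × (depth of known layers): K_A = 0 − 3360×31.9 = −107184; K_B = 21098.1 − 3360×(0.356 + 10.48) = −15310.86.
Balance: K_A + 31.9×ρ = K_B, so ρ = (K_B − K_A)/31.9 = 91873.1/31.9 = 2880 kg/m³.

2880 kg/m³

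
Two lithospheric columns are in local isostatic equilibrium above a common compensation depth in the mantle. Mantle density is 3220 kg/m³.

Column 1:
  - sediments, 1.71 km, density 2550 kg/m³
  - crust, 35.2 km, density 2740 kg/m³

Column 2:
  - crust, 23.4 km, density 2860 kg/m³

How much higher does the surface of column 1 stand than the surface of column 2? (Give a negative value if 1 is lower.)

2.99 km

For any compensation level in the mantle, the mantle terms cancel and isostasy reduces to e = (Σt_1 − Σt_2) − (Σ(ρt)_1 − Σ(ρt)_2) / ρ_m.
Σt_1 = 36.91 km; Σt_2 = 23.4 km; Σ(ρt)_1 = 100808.5; Σ(ρt)_2 = 66924 (in km·kg/m³).
e = (36.91 − 23.4) − (100808.5 − 66924) / 3220 = 2.99 km.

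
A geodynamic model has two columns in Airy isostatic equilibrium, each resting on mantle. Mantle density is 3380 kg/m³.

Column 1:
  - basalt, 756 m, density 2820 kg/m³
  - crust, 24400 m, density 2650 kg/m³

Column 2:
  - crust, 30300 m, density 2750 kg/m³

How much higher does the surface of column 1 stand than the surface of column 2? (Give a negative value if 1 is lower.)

For any compensation level in the mantle, the mantle terms cancel and isostasy reduces to e = (Σt_1 − Σt_2) − (Σ(ρt)_1 − Σ(ρt)_2) / ρ_m.
Σt_1 = 25156 m; Σt_2 = 30300 m; Σ(ρt)_1 = 66791920; Σ(ρt)_2 = 83325000 (in m·kg/m³).
e = (25156 − 30300) − (66791920 − 83325000) / 3380 = −253 m.

−253 m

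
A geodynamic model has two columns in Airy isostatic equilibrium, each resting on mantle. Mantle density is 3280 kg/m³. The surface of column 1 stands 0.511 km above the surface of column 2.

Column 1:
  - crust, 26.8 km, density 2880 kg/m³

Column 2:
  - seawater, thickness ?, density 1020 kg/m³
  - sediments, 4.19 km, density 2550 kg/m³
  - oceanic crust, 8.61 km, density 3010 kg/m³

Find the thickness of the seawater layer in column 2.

Take the compensation level at the base of the deeper column (depth z_c below the surface of column 1) and equate Σ ρ_i t_i down to z_c; mantle fills any gap and the z_c terms cancel.
Column 1: 26.8×2880 + (z_c − 26.8)×3280
Column 2: 0.511×0 + x×1020 + 4.19×2550 + 8.61×3010 + (z_c − 0.511 − 12.8 − x)×3280
The z_c×3280 term appears on both sides and cancels. Collect the known terms of each column as K = Σ(ρt)_known − 3280 × (depth of known layers): K_1 = 77184 − 3280×26.8 = −10720; K_2 = 36600.6 − 3280×(0.511 + 12.8) = −7059.48.
Balance: K_1 = K_2 − x×(3280 − 1020), so x = (K_2 − K_1)/(3280 − 1020) = 3660.52/2260 = 1.62 km.

1.62 km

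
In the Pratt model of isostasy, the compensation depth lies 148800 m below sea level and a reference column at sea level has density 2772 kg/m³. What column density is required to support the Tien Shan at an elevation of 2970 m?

Pratt balance: ρ_ref D = ρ (D + h).
ρ = ρ_ref D/(D + h) = 2772 × 148800 m/(148800 m + 2970 m) = 2720 kg/m³.

2720 kg/m³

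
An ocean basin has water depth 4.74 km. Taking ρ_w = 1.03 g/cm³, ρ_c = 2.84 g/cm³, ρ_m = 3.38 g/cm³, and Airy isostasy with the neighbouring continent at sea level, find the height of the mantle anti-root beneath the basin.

15.9 km

Balancing pressure at the compensation depth: replacing crust with seawater at the top is compensated by replacing crust with mantle at the base: d (ρ_c − ρ_w) = a (ρ_m − ρ_c).
a = d (ρ_c − ρ_w)/(ρ_m − ρ_c) = 4.74 km × 1.81/0.54 = 15.9 km.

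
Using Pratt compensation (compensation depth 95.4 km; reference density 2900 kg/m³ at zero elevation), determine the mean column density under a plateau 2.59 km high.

Pratt balance: ρ_ref D = ρ (D + h).
ρ = ρ_ref D/(D + h) = 2900 × 95.4 km/(95.4 km + 2.59 km) = 2820 kg/m³.

2820 kg/m³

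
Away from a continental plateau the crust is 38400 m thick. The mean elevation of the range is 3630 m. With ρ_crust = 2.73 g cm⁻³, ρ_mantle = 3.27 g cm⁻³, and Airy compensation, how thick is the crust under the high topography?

60400 m

Root depth r = h ρ_c / (ρ_m − ρ_c) = 3630 m × 2.73 / 0.54 = 18350 m.
Total thickness = T + h + r = 38400 m + 3630 m + 18350 m = 60400 m.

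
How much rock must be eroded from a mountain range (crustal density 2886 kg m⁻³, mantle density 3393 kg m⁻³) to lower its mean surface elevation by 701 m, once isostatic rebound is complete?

4690 m

Net drop Δ = e − u = e − e ρ_c/ρ_m = e (ρ_m − ρ_c)/ρ_m.
e = Δ ρ_m/(ρ_m − ρ_c) = 701 m × 3393/507 = 4690 m.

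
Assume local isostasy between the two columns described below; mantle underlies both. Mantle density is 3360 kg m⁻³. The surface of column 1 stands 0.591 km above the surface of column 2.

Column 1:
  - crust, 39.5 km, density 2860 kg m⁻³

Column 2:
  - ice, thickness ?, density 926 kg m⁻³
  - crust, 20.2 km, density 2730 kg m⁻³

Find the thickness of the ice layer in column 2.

2.07 km

Take the compensation level at the base of the deeper column (depth z_c below the surface of column 1) and equate Σ ρ_i t_i down to z_c; mantle fills any gap and the z_c terms cancel.
Column 1: 39.5×2860 + (z_c − 39.5)×3360
Column 2: 0.591×0 + x×926 + 20.2×2730 + (z_c − 0.591 − 20.2 − x)×3360
The z_c×3360 term appears on both sides and cancels. Collect the known terms of each column as K = Σ(ρt)_known − 3360 × (depth of known layers): K_1 = 112970 − 3360×39.5 = −19750; K_2 = 55146 − 3360×(0.591 + 20.2) = −14711.76.
Balance: K_1 = K_2 − x×(3360 − 926), so x = (K_2 − K_1)/(3360 − 926) = 5038.24/2434 = 2.07 km.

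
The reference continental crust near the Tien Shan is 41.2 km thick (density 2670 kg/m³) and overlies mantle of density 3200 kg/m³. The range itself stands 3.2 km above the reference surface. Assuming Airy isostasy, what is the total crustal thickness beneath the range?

60.5 km

Root depth r = h ρ_c / (ρ_m − ρ_c) = 3.2 km × 2670 / 530 = 16.12 km.
Total thickness = T + h + r = 41.2 km + 3.2 km + 16.12 km = 60.5 km.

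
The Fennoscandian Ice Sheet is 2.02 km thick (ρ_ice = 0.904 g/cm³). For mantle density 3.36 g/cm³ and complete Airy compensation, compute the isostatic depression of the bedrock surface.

For local isostatic compensation: the ice load ρ_ice t is balanced by mantle displaced below, ρ_m s.
s = t ρ_ice / ρ_m = 2.02 km × 0.904/3.36 = 0.543 km.

0.543 km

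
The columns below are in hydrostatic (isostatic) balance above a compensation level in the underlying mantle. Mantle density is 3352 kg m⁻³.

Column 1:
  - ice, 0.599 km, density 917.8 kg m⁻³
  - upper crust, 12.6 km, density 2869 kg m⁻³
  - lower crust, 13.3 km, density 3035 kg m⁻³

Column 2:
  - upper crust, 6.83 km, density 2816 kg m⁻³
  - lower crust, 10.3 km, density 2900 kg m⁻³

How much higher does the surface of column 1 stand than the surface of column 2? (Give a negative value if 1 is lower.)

For any compensation level in the mantle, the mantle terms cancel and isostasy reduces to e = (Σt_1 − Σt_2) − (Σ(ρt)_1 − Σ(ρt)_2) / ρ_m.
Σt_1 = 26.499 km; Σt_2 = 17.13 km; Σ(ρt)_1 = 77064.6622; Σ(ρt)_2 = 49103.28 (in km·kg m⁻³).
e = (26.499 − 17.13) − (77064.6622 − 49103.28) / 3352 = 1.03 km.

1.03 km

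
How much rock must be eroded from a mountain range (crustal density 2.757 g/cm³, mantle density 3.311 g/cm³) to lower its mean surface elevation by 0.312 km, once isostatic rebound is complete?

1.86 km

Net drop Δ = e − u = e − e ρ_c/ρ_m = e (ρ_m − ρ_c)/ρ_m.
e = Δ ρ_m/(ρ_m − ρ_c) = 0.312 km × 3.311/0.554 = 1.86 km.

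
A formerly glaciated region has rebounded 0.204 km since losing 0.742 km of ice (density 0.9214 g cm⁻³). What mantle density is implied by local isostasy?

3.35 g cm⁻³

ρ_m = ρ_ice t / u = 0.9214 × 0.742 km/0.204 km = 3.35 g cm⁻³.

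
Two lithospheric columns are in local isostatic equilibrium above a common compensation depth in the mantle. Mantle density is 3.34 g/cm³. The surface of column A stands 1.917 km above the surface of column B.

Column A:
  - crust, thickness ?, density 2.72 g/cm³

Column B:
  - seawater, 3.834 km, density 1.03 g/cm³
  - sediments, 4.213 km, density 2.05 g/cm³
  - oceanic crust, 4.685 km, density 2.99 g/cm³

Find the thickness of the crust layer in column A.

Take the compensation level at the base of the deeper column (depth z_c below the surface of column A) and equate Σ ρ_i t_i down to z_c; mantle fills any gap and the z_c terms cancel.
Column A: x×2.72 + (z_c − 0 − x)×3.34
Column B: 1.917×0 + 3.834×1.03 + 4.213×2.05 + 4.685×2.99 + (z_c − 1.917 − 12.732)×3.34
The z_c×3.34 term appears on both sides and cancels. Collect the known terms of each column as K = Σ(ρt)_known − 3.34 × (depth of known layers): K_A = 0 − 3.34×0 = 0; K_B = 26.59382 − 3.34×(1.917 + 12.732) = −22.33384.
Balance: K_A − x×(3.34 − 2.72) = K_B, so x = (K_A − K_B)/(3.34 − 2.72) = 22.3338/0.62 = 36 km.

36 km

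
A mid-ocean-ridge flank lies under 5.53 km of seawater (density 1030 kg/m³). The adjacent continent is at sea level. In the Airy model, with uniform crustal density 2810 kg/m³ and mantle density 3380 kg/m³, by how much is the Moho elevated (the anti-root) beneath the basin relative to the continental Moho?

17.3 km

In Airy isostatic equilibrium: replacing crust with seawater at the top is compensated by replacing crust with mantle at the base: d (ρ_c − ρ_w) = a (ρ_m − ρ_c).
a = d (ρ_c − ρ_w)/(ρ_m − ρ_c) = 5.53 km × 1780/570 = 17.3 km.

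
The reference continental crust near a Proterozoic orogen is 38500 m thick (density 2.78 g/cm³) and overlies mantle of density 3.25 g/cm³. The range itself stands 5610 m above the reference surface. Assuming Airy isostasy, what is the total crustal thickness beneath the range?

Root depth r = h ρ_c / (ρ_m − ρ_c) = 5610 m × 2.78 / 0.47 = 33180 m.
Total thickness = T + h + r = 38500 m + 5610 m + 33180 m = 77300 m.

77300 m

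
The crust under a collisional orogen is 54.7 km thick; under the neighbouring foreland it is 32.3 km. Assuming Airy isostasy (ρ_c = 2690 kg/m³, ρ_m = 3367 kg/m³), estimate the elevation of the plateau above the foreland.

Excess crust Δ = 54.7 km − 32.3 km = 22.4 km, split between elevation h and root r with h + r = Δ.
Airy balance ρ_c h = (ρ_m − ρ_c) r gives r = h ρ_c/(ρ_m − ρ_c), so h (1 + ρ_c/(ρ_m − ρ_c)) = Δ, i.e. h = Δ (ρ_m − ρ_c)/ρ_m.
h = 22.4 km × 677/3367 = 4.5 km.

4.5 km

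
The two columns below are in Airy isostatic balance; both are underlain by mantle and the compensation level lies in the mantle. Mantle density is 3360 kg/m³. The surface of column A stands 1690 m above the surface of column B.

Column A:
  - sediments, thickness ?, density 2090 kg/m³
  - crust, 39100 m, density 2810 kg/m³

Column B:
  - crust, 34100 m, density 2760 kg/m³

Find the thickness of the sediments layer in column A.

3650 m

Take the compensation level at the base of the deeper column (depth z_c below the surface of column A) and equate Σ ρ_i t_i down to z_c; mantle fills any gap and the z_c terms cancel.
Column A: x×2090 + 39100×2810 + (z_c − 39100 − x)×3360
Column B: 1690×0 + 34100×2760 + (z_c − 1690 − 34100)×3360
The z_c×3360 term appears on both sides and cancels. Collect the known terms of each column as K = Σ(ρt)_known − 3360 × (depth of known layers): K_A = 109871000 − 3360×39100 = −21505000; K_B = 94116000 − 3360×(1690 + 34100) = −26138400.
Balance: K_A − x×(3360 − 2090) = K_B, so x = (K_A − K_B)/(3360 − 2090) = 4633400/1270 = 3650 m.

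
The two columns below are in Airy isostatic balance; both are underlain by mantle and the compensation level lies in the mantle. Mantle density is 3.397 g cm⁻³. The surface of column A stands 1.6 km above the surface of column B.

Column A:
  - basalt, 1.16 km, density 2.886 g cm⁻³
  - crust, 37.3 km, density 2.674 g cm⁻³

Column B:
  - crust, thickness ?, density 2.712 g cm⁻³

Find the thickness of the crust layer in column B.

Take the compensation level at the base of the deeper column (depth z_c below the surface of column A) and equate Σ ρ_i t_i down to z_c; mantle fills any gap and the z_c terms cancel.
Column A: 1.16×2.886 + 37.3×2.674 + (z_c − 38.46)×3.397
Column B: 1.6×0 + x×2.712 + (z_c − 1.6 − 0 − x)×3.397
The z_c×3.397 term appears on both sides and cancels. Collect the known terms of each column as K = Σ(ρt)_known − 3.397 × (depth of known layers): K_A = 103.08796 − 3.397×38.46 = −27.56066; K_B = 0 − 3.397×(1.6 + 0) = −5.4352.
Balance: K_A = K_B − x×(3.397 − 2.712), so x = (K_B − K_A)/(3.397 − 2.712) = 22.1255/0.685 = 32.3 km.

32.3 km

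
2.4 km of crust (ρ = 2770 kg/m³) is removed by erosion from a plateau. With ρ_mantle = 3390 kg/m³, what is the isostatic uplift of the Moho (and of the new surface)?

1.96 km

Unloading: uplift u = e ρ_c/ρ_m = 2.4 km × 2770/3390 = 1.96 km.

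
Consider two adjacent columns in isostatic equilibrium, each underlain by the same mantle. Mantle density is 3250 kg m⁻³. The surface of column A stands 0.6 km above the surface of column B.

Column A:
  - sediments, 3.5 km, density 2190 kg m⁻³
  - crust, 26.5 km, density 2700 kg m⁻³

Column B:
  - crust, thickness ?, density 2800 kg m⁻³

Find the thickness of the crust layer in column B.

36.3 km

Take the compensation level at the base of the deeper column (depth z_c below the surface of column A) and equate Σ ρ_i t_i down to z_c; mantle fills any gap and the z_c terms cancel.
Column A: 3.5×2190 + 26.5×2700 + (z_c − 30)×3250
Column B: 0.6×0 + x×2800 + (z_c − 0.6 − 0 − x)×3250
The z_c×3250 term appears on both sides and cancels. Collect the known terms of each column as K = Σ(ρt)_known − 3250 × (depth of known layers): K_A = 79215 − 3250×30 = −18285; K_B = 0 − 3250×(0.6 + 0) = −1950.
Balance: K_A = K_B − x×(3250 − 2800), so x = (K_B − K_A)/(3250 − 2800) = 16335/450 = 36.3 km.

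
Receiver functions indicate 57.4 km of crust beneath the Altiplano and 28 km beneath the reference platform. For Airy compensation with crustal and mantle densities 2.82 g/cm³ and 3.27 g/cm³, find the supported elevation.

Excess crust Δ = 57.4 km − 28 km = 29.4 km, split between elevation h and root r with h + r = Δ.
Airy balance ρ_c h = (ρ_m − ρ_c) r gives r = h ρ_c/(ρ_m − ρ_c), so h (1 + ρ_c/(ρ_m − ρ_c)) = Δ, i.e. h = Δ (ρ_m − ρ_c)/ρ_m.
h = 29.4 km × 0.45/3.27 = 4.05 km.

4.05 km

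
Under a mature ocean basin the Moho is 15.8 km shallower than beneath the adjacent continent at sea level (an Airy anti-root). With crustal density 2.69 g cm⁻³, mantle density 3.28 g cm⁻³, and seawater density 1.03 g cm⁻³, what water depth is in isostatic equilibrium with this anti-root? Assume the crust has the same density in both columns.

Replacing a thickness d of crust by seawater at the top must be balanced by replacing crust with mantle at the base: d (ρ_c − ρ_w) = a (ρ_m − ρ_c).
d = a (ρ_m − ρ_c)/(ρ_c − ρ_w) = 15.8 km × 0.59/1.66 = 5.62 km.

5.62 km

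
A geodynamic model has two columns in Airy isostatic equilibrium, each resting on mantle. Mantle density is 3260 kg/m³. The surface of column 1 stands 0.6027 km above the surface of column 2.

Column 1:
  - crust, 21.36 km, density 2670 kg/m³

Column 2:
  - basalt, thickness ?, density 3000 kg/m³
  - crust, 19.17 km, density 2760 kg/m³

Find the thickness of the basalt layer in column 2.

Take the compensation level at the base of the deeper column (depth z_c below the surface of column 1) and equate Σ ρ_i t_i down to z_c; mantle fills any gap and the z_c terms cancel.
Column 1: 21.36×2670 + (z_c − 21.36)×3260
Column 2: 0.6027×0 + x×3000 + 19.17×2760 + (z_c − 0.6027 − 19.17 − x)×3260
The z_c×3260 term appears on both sides and cancels. Collect the known terms of each column as K = Σ(ρt)_known − 3260 × (depth of known layers): K_1 = 57031.2 − 3260×21.36 = −12602.4; K_2 = 52909.2 − 3260×(0.6027 + 19.17) = −11549.802.
Balance: K_1 = K_2 − x×(3260 − 3000), so x = (K_2 − K_1)/(3260 − 3000) = 1052.6/260 = 4.05 km.

4.05 km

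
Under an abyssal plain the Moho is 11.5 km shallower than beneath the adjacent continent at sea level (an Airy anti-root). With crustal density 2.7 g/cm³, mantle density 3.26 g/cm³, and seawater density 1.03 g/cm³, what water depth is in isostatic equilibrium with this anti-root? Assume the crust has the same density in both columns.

Replacing a thickness d of crust by seawater at the top must be balanced by replacing crust with mantle at the base: d (ρ_c − ρ_w) = a (ρ_m − ρ_c).
d = a (ρ_m − ρ_c)/(ρ_c − ρ_w) = 11.5 km × 0.56/1.67 = 3.86 km.

3.86 km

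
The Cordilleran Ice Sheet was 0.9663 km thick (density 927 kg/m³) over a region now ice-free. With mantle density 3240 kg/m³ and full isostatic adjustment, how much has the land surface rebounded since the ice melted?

0.276 km

Removing the load lets mantle flow back in; uplift u satisfies ρ_ice t = ρ_m u.
u = t ρ_ice/ρ_m = 0.9663 km × 927/3240 = 0.276 km.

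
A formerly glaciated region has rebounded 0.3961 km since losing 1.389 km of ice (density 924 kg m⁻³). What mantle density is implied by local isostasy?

ρ_m = ρ_ice t / u = 924 × 1.389 km/0.3961 km = 3240 kg m⁻³.

3240 kg m⁻³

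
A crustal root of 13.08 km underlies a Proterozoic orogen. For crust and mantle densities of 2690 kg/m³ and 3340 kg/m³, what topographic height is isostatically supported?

3.16 km

Equating mass per unit area of the two columns: ρ_c h = (ρ_m − ρ_c) r.
h = r (ρ_m − ρ_c) / ρ_c = 13.08 km × (3340 − 2690) / 2690 = 3.16 km.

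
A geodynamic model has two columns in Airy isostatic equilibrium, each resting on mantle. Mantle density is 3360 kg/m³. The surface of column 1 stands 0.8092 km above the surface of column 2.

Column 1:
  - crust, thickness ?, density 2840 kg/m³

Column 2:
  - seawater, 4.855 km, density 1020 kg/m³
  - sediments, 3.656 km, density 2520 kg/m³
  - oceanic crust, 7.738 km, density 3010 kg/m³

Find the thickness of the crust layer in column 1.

Take the compensation level at the base of the deeper column (depth z_c below the surface of column 1) and equate Σ ρ_i t_i down to z_c; mantle fills any gap and the z_c terms cancel.
Column 1: x×2840 + (z_c − 0 − x)×3360
Column 2: 0.8092×0 + 4.855×1020 + 3.656×2520 + 7.738×3010 + (z_c − 0.8092 − 16.249)×3360
The z_c×3360 term appears on both sides and cancels. Collect the known terms of each column as K = Σ(ρt)_known − 3360 × (depth of known layers): K_1 = 0 − 3360×0 = 0; K_2 = 37456.6 − 3360×(0.8092 + 16.249) = −19858.952.
Balance: K_1 − x×(3360 − 2840) = K_2, so x = (K_1 − K_2)/(3360 − 2840) = 19859/520 = 38.2 km.

38.2 km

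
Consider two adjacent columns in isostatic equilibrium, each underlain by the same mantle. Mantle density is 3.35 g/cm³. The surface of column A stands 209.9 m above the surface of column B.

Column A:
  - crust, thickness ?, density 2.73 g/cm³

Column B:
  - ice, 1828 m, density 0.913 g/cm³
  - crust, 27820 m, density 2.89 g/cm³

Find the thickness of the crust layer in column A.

29000 m

Take the compensation level at the base of the deeper column (depth z_c below the surface of column A) and equate Σ ρ_i t_i down to z_c; mantle fills any gap and the z_c terms cancel.
Column A: x×2.73 + (z_c − 0 − x)×3.35
Column B: 209.9×0 + 1828×0.913 + 27820×2.89 + (z_c − 209.9 − 29648)×3.35
The z_c×3.35 term appears on both sides and cancels. Collect the known terms of each column as K = Σ(ρt)_known − 3.35 × (depth of known layers): K_A = 0 − 3.35×0 = 0; K_B = 82068.764 − 3.35×(209.9 + 29648) = −17955.201.
Balance: K_A − x×(3.35 − 2.73) = K_B, so x = (K_A − K_B)/(3.35 − 2.73) = 17955.2/0.62 = 29000 m.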